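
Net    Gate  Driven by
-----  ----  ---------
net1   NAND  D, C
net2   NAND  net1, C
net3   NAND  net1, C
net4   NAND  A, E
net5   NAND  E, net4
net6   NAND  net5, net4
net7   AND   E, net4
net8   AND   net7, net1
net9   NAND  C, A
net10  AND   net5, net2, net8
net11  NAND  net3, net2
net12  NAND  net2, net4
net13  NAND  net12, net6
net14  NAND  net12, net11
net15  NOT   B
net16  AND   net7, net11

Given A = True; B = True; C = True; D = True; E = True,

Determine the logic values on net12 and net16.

net1 = D NAND C = True NAND True = False
net2 = net1 NAND C = False NAND True = True
net3 = net1 NAND C = False NAND True = True
net4 = A NAND E = True NAND True = False
net7 = E AND net4 = True AND False = False
net11 = net3 NAND net2 = True NAND True = False
net12 = net2 NAND net4 = True NAND False = True
net16 = net7 AND net11 = False AND False = False

net12 = True, net16 = False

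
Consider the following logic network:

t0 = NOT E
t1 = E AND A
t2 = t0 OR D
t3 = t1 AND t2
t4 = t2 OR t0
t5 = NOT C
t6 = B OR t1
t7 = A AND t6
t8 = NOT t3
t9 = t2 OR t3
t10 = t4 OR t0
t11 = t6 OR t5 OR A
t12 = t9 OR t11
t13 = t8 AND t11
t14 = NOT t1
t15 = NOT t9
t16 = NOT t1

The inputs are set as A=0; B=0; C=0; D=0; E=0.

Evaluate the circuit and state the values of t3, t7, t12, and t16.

t3 = 0  t7 = 0  t12 = 1  t16 = 1

t0 = NOT E = NOT 0 = 1
t1 = E AND A = 0 AND 0 = 0
t2 = t0 OR D = 1 OR 0 = 1
t3 = t1 AND t2 = 0 AND 1 = 0
t5 = NOT C = NOT 0 = 1
t6 = B OR t1 = 0 OR 0 = 0
t7 = A AND t6 = 0 AND 0 = 0
t9 = t2 OR t3 = 1 OR 0 = 1
t11 = t6 OR t5 OR A = 0 OR 1 OR 0 = 1
t12 = t9 OR t11 = 1 OR 1 = 1
t16 = NOT t1 = NOT 0 = 1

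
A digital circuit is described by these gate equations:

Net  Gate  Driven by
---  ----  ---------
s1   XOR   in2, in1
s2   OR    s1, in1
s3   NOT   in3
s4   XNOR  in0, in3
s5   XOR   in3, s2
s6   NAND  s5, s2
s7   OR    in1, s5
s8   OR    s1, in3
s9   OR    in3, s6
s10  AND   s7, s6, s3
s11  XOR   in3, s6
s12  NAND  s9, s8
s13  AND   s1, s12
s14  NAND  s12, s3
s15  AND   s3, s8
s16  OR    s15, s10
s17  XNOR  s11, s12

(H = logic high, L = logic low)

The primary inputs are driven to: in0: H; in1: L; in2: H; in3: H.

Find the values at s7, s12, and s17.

s1 = in2 XOR in1 = H XOR L = H
s2 = s1 OR in1 = H OR L = H
s5 = in3 XOR s2 = H XOR H = L
s6 = s5 NAND s2 = L NAND H = H
s7 = in1 OR s5 = L OR L = L
s8 = s1 OR in3 = H OR H = H
s9 = in3 OR s6 = H OR H = H
s11 = in3 XOR s6 = H XOR H = L
s12 = s9 NAND s8 = H NAND H = L
s17 = s11 XNOR s12 = L XNOR L = H

s7 = L, s12 = L, s17 = H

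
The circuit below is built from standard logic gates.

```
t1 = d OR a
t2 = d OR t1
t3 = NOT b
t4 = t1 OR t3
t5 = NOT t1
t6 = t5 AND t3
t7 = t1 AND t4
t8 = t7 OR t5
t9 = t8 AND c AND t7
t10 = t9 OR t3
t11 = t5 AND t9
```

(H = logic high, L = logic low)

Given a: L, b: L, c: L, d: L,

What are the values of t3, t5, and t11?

t3 = H, t5 = H, t11 = L

t1 = d OR a = L OR L = L
t3 = NOT b = NOT L = H
t4 = t1 OR t3 = L OR H = H
t5 = NOT t1 = NOT L = H
t7 = t1 AND t4 = L AND H = L
t8 = t7 OR t5 = L OR H = H
t9 = t8 AND c AND t7 = H AND L AND L = L
t11 = t5 AND t9 = H AND L = L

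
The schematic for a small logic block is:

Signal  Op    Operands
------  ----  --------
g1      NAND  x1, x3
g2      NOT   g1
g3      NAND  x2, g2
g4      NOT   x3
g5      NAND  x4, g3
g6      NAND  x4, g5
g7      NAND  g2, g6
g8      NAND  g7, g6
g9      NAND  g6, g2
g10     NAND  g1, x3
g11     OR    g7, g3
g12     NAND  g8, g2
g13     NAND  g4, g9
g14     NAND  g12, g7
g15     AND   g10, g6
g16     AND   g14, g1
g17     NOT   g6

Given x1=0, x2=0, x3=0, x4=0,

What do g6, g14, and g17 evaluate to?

g6 = 1, g14 = 0, g17 = 0

g1 = x1 NAND x3 = 0 NAND 0 = 1
g2 = NOT g1 = NOT 1 = 0
g3 = x2 NAND g2 = 0 NAND 0 = 1
g5 = x4 NAND g3 = 0 NAND 1 = 1
g6 = x4 NAND g5 = 0 NAND 1 = 1
g7 = g2 NAND g6 = 0 NAND 1 = 1
g8 = g7 NAND g6 = 1 NAND 1 = 0
g12 = g8 NAND g2 = 0 NAND 0 = 1
g14 = g12 NAND g7 = 1 NAND 1 = 0
g17 = NOT g6 = NOT 1 = 0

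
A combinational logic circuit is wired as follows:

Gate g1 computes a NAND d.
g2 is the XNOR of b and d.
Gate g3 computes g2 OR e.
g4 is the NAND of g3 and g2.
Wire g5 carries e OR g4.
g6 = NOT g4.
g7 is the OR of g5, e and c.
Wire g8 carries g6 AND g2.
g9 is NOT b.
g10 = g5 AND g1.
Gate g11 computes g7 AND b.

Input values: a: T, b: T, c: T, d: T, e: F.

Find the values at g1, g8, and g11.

g1 = F; g8 = T; g11 = T

g1 = a NAND d = T NAND T = F
g2 = b XNOR d = T XNOR T = T
g3 = g2 OR e = T OR F = T
g4 = g3 NAND g2 = T NAND T = F
g5 = e OR g4 = F OR F = F
g6 = NOT g4 = NOT F = T
g7 = g5 OR e OR c = F OR F OR T = T
g8 = g6 AND g2 = T AND T = T
g11 = g7 AND b = T AND T = T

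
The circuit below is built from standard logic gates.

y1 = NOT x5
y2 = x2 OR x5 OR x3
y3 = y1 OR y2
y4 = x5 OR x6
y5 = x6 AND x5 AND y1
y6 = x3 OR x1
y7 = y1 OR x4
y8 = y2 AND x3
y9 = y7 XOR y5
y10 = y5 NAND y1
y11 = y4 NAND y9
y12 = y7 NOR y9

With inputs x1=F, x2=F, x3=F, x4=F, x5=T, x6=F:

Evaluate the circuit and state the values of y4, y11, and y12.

y1 = NOT x5 = NOT T = F
y4 = x5 OR x6 = T OR F = T
y5 = x6 AND x5 AND y1 = F AND T AND F = F
y7 = y1 OR x4 = F OR F = F
y9 = y7 XOR y5 = F XOR F = F
y11 = y4 NAND y9 = T NAND F = T
y12 = y7 NOR y9 = F NOR F = T

y4 = T  y11 = T  y12 = T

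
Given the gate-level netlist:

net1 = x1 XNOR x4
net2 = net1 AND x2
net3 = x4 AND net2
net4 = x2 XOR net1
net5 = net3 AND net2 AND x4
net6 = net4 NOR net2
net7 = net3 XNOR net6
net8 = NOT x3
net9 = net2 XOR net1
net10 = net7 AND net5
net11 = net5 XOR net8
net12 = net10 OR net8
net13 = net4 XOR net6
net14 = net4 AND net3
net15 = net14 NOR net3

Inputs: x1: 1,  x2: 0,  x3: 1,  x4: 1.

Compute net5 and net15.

net1 = x1 XNOR x4 = 1 XNOR 1 = 1
net2 = net1 AND x2 = 1 AND 0 = 0
net3 = x4 AND net2 = 1 AND 0 = 0
net4 = x2 XOR net1 = 0 XOR 1 = 1
net5 = net3 AND net2 AND x4 = 0 AND 0 AND 1 = 0
net14 = net4 AND net3 = 1 AND 0 = 0
net15 = net14 NOR net3 = 0 NOR 0 = 1

net5 = 0, net15 = 1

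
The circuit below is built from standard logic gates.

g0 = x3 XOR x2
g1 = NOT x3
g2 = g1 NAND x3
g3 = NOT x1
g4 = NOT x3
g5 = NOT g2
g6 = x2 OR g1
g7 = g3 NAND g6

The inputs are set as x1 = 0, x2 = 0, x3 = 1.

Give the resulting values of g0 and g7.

g0 = x3 XOR x2 = 1 XOR 0 = 1
g1 = NOT x3 = NOT 1 = 0
g3 = NOT x1 = NOT 0 = 1
g6 = x2 OR g1 = 0 OR 0 = 0
g7 = g3 NAND g6 = 1 NAND 0 = 1

g0 = 1; g7 = 1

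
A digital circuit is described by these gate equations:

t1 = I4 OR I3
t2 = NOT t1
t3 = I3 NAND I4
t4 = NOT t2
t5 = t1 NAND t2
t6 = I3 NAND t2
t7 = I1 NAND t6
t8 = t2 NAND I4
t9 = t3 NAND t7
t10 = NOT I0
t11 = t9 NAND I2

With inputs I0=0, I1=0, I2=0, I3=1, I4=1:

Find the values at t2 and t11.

t2 = 0  t11 = 1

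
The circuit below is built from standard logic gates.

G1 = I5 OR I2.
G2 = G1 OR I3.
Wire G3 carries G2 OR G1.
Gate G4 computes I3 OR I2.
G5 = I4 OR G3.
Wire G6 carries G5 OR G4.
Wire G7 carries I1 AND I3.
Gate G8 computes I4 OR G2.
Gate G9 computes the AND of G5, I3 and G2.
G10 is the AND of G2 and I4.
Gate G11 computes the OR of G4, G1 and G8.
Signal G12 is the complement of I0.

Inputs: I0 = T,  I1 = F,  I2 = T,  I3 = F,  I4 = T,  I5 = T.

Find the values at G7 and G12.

G7 = I1 AND I3 = F AND F = F
G12 = NOT I0 = NOT T = F

G7 = F  G12 = F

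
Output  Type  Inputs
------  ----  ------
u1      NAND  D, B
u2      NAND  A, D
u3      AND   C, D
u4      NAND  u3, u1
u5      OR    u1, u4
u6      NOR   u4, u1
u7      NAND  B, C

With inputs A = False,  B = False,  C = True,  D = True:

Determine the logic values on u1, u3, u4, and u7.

u1 = True, u3 = True, u4 = False, u7 = True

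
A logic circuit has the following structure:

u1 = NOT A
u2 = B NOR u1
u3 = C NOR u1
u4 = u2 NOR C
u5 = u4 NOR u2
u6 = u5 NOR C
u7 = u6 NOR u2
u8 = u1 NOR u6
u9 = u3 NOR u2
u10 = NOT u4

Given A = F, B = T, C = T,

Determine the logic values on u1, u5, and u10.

u1 = NOT A = NOT F = T
u2 = B NOR u1 = T NOR T = F
u4 = u2 NOR C = F NOR T = F
u5 = u4 NOR u2 = F NOR F = T
u10 = NOT u4 = NOT F = T

u1 = T; u5 = T; u10 = T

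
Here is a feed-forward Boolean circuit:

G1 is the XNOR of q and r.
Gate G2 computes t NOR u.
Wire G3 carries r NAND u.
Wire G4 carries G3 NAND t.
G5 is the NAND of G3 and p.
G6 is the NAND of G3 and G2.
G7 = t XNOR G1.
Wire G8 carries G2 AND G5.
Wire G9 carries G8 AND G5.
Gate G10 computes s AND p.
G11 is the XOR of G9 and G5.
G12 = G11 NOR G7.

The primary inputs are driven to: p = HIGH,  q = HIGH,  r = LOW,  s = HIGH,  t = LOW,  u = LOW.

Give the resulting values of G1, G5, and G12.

G1 = LOW  G5 = LOW  G12 = LOW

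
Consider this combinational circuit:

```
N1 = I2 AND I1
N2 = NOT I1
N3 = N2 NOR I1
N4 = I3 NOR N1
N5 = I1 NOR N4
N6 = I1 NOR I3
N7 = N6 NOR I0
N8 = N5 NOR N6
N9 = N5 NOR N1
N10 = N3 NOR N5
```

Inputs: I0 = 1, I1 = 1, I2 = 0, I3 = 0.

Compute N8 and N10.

N8 = 1  N10 = 1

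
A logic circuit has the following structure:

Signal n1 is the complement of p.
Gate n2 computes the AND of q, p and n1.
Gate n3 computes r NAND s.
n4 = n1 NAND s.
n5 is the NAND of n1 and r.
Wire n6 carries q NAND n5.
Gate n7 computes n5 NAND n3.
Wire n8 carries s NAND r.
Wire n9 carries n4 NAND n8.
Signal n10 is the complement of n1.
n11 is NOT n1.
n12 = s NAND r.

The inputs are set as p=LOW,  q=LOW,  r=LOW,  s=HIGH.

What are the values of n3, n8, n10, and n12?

n3 = HIGH, n8 = HIGH, n10 = LOW, n12 = HIGH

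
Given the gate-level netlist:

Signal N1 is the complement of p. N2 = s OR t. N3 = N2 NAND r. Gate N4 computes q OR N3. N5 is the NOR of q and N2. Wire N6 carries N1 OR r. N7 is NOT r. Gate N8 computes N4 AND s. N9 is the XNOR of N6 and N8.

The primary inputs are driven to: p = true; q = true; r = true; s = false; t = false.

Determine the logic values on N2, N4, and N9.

N1 = NOT p = NOT true = false
N2 = s OR t = false OR false = false
N3 = N2 NAND r = false NAND true = true
N4 = q OR N3 = true OR true = true
N6 = N1 OR r = false OR true = true
N8 = N4 AND s = true AND false = false
N9 = N6 XNOR N8 = true XNOR false = false

N2 = false; N4 = true; N9 = false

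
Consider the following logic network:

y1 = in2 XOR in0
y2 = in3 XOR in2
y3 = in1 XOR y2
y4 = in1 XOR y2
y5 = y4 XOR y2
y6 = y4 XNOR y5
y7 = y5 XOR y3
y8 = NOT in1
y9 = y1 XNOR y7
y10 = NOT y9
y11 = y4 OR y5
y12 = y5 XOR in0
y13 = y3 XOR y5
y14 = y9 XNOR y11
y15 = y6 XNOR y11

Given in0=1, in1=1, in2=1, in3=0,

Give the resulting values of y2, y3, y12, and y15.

y2 = 1, y3 = 0, y12 = 0, y15 = 0

y2 = in3 XOR in2 = 0 XOR 1 = 1
y3 = in1 XOR y2 = 1 XOR 1 = 0
y4 = in1 XOR y2 = 1 XOR 1 = 0
y5 = y4 XOR y2 = 0 XOR 1 = 1
y6 = y4 XNOR y5 = 0 XNOR 1 = 0
y11 = y4 OR y5 = 0 OR 1 = 1
y12 = y5 XOR in0 = 1 XOR 1 = 0
y15 = y6 XNOR y11 = 0 XNOR 1 = 0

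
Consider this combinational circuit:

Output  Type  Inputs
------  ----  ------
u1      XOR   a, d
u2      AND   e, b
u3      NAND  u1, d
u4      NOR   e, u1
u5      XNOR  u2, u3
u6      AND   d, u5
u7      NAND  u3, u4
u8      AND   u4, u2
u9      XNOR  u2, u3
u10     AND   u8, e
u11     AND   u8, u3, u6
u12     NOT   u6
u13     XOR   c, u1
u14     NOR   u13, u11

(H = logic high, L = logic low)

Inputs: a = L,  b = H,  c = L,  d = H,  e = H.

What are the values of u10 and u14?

u10 = L, u14 = L

u1 = a XOR d = L XOR H = H
u2 = e AND b = H AND H = H
u3 = u1 NAND d = H NAND H = L
u4 = e NOR u1 = H NOR H = L
u5 = u2 XNOR u3 = H XNOR L = L
u6 = d AND u5 = H AND L = L
u8 = u4 AND u2 = L AND H = L
u10 = u8 AND e = L AND H = L
u11 = u8 AND u3 AND u6 = L AND L AND L = L
u13 = c XOR u1 = L XOR H = H
u14 = u13 NOR u11 = H NOR L = L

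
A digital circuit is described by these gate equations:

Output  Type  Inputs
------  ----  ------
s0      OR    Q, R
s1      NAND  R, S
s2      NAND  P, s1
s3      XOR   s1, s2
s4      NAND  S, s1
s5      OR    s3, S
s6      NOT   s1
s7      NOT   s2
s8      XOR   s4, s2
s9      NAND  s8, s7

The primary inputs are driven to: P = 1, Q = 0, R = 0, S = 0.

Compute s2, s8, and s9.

s2 = 0, s8 = 1, s9 = 0

s1 = R NAND S = 0 NAND 0 = 1
s2 = P NAND s1 = 1 NAND 1 = 0
s4 = S NAND s1 = 0 NAND 1 = 1
s7 = NOT s2 = NOT 0 = 1
s8 = s4 XOR s2 = 1 XOR 0 = 1
s9 = s8 NAND s7 = 1 NAND 1 = 0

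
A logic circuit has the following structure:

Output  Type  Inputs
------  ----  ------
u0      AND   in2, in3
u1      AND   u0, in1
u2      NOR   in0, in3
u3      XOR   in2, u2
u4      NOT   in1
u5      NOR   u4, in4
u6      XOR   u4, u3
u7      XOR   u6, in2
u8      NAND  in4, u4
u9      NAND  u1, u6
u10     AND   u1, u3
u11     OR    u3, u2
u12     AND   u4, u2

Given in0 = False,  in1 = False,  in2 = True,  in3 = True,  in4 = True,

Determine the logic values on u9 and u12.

u9 = True, u12 = False

u0 = in2 AND in3 = True AND True = True
u1 = u0 AND in1 = True AND False = False
u2 = in0 NOR in3 = False NOR True = False
u3 = in2 XOR u2 = True XOR False = True
u4 = NOT in1 = NOT False = True
u6 = u4 XOR u3 = True XOR True = False
u9 = u1 NAND u6 = False NAND False = True
u12 = u4 AND u2 = True AND False = False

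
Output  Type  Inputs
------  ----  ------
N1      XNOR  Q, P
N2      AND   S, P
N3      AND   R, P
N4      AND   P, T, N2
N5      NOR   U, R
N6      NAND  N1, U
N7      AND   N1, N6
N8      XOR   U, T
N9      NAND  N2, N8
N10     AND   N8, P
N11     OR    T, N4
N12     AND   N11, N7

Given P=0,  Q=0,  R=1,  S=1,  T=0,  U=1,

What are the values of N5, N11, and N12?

N1 = Q XNOR P = 0 XNOR 0 = 1
N2 = S AND P = 1 AND 0 = 0
N4 = P AND T AND N2 = 0 AND 0 AND 0 = 0
N5 = U NOR R = 1 NOR 1 = 0
N6 = N1 NAND U = 1 NAND 1 = 0
N7 = N1 AND N6 = 1 AND 0 = 0
N11 = T OR N4 = 0 OR 0 = 0
N12 = N11 AND N7 = 0 AND 0 = 0

N5 = 0, N11 = 0, N12 = 0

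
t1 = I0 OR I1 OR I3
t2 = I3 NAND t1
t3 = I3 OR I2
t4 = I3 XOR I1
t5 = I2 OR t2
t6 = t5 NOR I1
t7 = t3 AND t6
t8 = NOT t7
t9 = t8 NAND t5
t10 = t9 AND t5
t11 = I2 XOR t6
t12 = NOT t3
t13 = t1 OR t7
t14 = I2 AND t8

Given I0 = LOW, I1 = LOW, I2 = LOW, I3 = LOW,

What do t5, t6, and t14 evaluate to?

t5 = HIGH  t6 = LOW  t14 = LOW

t1 = I0 OR I1 OR I3 = LOW OR LOW OR LOW = LOW
t2 = I3 NAND t1 = LOW NAND LOW = HIGH
t3 = I3 OR I2 = LOW OR LOW = LOW
t5 = I2 OR t2 = LOW OR HIGH = HIGH
t6 = t5 NOR I1 = HIGH NOR LOW = LOW
t7 = t3 AND t6 = LOW AND LOW = LOW
t8 = NOT t7 = NOT LOW = HIGH
t14 = I2 AND t8 = LOW AND HIGH = LOW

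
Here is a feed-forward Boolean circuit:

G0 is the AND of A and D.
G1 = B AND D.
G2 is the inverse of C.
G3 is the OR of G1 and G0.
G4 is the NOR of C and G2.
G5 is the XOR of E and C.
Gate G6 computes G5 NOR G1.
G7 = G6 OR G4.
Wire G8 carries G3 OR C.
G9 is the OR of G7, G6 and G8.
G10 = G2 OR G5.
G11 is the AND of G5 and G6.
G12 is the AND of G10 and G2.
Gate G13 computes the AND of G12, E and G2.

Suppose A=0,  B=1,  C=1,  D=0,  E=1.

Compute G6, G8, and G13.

G0 = A AND D = 0 AND 0 = 0
G1 = B AND D = 1 AND 0 = 0
G2 = NOT C = NOT 1 = 0
G3 = G1 OR G0 = 0 OR 0 = 0
G5 = E XOR C = 1 XOR 1 = 0
G6 = G5 NOR G1 = 0 NOR 0 = 1
G8 = G3 OR C = 0 OR 1 = 1
G10 = G2 OR G5 = 0 OR 0 = 0
G12 = G10 AND G2 = 0 AND 0 = 0
G13 = G12 AND E AND G2 = 0 AND 1 AND 0 = 0

G6 = 1; G8 = 1; G13 = 0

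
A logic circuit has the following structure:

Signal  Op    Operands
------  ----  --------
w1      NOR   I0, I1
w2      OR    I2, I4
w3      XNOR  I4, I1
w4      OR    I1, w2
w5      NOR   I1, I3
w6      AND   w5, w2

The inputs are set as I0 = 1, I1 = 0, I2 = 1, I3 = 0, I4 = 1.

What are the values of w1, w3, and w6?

w1 = I0 NOR I1 = 1 NOR 0 = 0
w2 = I2 OR I4 = 1 OR 1 = 1
w3 = I4 XNOR I1 = 1 XNOR 0 = 0
w5 = I1 NOR I3 = 0 NOR 0 = 1
w6 = w5 AND w2 = 1 AND 1 = 1

w1 = 0; w3 = 0; w6 = 1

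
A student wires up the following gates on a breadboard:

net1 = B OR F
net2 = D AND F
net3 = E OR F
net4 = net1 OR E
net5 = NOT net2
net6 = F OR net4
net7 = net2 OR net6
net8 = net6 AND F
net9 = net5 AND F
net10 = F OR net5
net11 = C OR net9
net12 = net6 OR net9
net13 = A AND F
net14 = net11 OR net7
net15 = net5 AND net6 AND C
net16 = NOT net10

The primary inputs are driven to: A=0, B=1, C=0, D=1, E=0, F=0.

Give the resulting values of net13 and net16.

net2 = D AND F = 1 AND 0 = 0
net5 = NOT net2 = NOT 0 = 1
net10 = F OR net5 = 0 OR 1 = 1
net13 = A AND F = 0 AND 0 = 0
net16 = NOT net10 = NOT 1 = 0

net13 = 0, net16 = 0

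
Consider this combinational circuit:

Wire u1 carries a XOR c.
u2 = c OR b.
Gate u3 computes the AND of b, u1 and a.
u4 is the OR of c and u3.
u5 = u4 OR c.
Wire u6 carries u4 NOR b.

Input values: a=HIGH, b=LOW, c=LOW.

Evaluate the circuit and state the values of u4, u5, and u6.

u1 = a XOR c = HIGH XOR LOW = HIGH
u3 = b AND u1 AND a = LOW AND HIGH AND HIGH = LOW
u4 = c OR u3 = LOW OR LOW = LOW
u5 = u4 OR c = LOW OR LOW = LOW
u6 = u4 NOR b = LOW NOR LOW = HIGH

u4 = LOW, u5 = LOW, u6 = HIGH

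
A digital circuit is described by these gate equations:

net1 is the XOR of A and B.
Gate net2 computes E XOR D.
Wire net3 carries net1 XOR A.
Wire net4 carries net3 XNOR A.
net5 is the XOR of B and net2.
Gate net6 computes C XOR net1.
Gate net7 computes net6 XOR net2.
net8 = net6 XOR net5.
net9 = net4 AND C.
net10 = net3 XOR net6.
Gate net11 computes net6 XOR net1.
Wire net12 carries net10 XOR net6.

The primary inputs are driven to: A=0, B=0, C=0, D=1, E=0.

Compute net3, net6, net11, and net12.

net1 = A XOR B = 0 XOR 0 = 0
net3 = net1 XOR A = 0 XOR 0 = 0
net6 = C XOR net1 = 0 XOR 0 = 0
net10 = net3 XOR net6 = 0 XOR 0 = 0
net11 = net6 XOR net1 = 0 XOR 0 = 0
net12 = net10 XOR net6 = 0 XOR 0 = 0

net3 = 0  net6 = 0  net11 = 0  net12 = 0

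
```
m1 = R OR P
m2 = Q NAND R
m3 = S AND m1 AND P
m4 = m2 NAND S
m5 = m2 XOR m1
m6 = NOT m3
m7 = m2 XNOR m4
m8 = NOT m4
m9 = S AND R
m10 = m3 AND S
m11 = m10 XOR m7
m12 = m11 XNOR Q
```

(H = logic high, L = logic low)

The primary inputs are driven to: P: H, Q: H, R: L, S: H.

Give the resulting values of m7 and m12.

m7 = L, m12 = H

m1 = R OR P = L OR H = H
m2 = Q NAND R = H NAND L = H
m3 = S AND m1 AND P = H AND H AND H = H
m4 = m2 NAND S = H NAND H = L
m7 = m2 XNOR m4 = H XNOR L = L
m10 = m3 AND S = H AND H = H
m11 = m10 XOR m7 = H XOR L = H
m12 = m11 XNOR Q = H XNOR H = H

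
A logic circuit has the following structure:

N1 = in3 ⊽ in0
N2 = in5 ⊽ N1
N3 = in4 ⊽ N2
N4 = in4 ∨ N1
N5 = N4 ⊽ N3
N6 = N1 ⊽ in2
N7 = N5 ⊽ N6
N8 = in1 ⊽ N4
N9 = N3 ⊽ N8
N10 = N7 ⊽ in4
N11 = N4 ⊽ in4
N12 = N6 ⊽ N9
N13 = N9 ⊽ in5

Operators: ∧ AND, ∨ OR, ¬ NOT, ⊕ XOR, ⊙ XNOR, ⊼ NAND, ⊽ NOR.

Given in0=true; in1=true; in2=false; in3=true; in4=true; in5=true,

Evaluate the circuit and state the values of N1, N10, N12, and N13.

N1 = in3 NOR in0 = true NOR true = false
N2 = in5 NOR N1 = true NOR false = false
N3 = in4 NOR N2 = true NOR false = false
N4 = in4 OR N1 = true OR false = true
N5 = N4 NOR N3 = true NOR false = false
N6 = N1 NOR in2 = false NOR false = true
N7 = N5 NOR N6 = false NOR true = false
N8 = in1 NOR N4 = true NOR true = false
N9 = N3 NOR N8 = false NOR false = true
N10 = N7 NOR in4 = false NOR true = false
N12 = N6 NOR N9 = true NOR true = false
N13 = N9 NOR in5 = true NOR true = false

N1 = false  N10 = false  N12 = false  N13 = false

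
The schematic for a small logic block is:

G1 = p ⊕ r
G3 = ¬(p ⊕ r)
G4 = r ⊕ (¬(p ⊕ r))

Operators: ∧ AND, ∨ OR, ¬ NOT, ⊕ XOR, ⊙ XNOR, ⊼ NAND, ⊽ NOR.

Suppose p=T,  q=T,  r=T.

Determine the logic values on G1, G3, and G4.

G1 = F, G3 = T, G4 = F

G1 = T ⊕ T = F
G3 = ¬(T ⊕ T) = T
G4 = T ⊕ (¬(T ⊕ T)) = F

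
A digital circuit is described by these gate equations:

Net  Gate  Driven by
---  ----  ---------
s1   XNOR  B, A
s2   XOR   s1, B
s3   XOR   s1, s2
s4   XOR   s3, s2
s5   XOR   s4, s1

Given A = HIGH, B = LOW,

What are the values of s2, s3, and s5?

s2 = LOW  s3 = LOW  s5 = LOW

s1 = B XNOR A = LOW XNOR HIGH = LOW
s2 = s1 XOR B = LOW XOR LOW = LOW
s3 = s1 XOR s2 = LOW XOR LOW = LOW
s4 = s3 XOR s2 = LOW XOR LOW = LOW
s5 = s4 XOR s1 = LOW XOR LOW = LOW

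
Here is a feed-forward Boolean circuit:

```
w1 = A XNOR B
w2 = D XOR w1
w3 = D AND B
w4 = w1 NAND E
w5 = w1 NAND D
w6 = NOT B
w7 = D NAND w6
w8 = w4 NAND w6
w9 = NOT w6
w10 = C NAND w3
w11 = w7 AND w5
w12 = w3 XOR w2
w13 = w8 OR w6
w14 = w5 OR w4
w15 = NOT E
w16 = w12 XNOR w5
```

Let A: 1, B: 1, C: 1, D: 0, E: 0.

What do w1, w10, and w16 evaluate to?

w1 = A XNOR B = 1 XNOR 1 = 1
w2 = D XOR w1 = 0 XOR 1 = 1
w3 = D AND B = 0 AND 1 = 0
w5 = w1 NAND D = 1 NAND 0 = 1
w10 = C NAND w3 = 1 NAND 0 = 1
w12 = w3 XOR w2 = 0 XOR 1 = 1
w16 = w12 XNOR w5 = 1 XNOR 1 = 1

w1 = 1, w10 = 1, w16 = 1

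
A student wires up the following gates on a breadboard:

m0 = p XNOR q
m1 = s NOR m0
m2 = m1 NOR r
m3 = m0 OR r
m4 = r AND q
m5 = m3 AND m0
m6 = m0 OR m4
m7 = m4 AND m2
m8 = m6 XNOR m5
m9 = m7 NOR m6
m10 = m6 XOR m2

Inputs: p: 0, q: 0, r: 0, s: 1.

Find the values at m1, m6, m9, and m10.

m0 = p XNOR q = 0 XNOR 0 = 1
m1 = s NOR m0 = 1 NOR 1 = 0
m2 = m1 NOR r = 0 NOR 0 = 1
m4 = r AND q = 0 AND 0 = 0
m6 = m0 OR m4 = 1 OR 0 = 1
m7 = m4 AND m2 = 0 AND 1 = 0
m9 = m7 NOR m6 = 0 NOR 1 = 0
m10 = m6 XOR m2 = 1 XOR 1 = 0

m1 = 0; m6 = 1; m9 = 0; m10 = 0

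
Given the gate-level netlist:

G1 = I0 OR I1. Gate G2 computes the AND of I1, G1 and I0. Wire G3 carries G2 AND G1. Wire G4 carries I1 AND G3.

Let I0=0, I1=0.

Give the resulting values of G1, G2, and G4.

G1 = 0, G2 = 0, G4 = 0

G1 = I0 OR I1 = 0 OR 0 = 0
G2 = I1 AND G1 AND I0 = 0 AND 0 AND 0 = 0
G3 = G2 AND G1 = 0 AND 0 = 0
G4 = I1 AND G3 = 0 AND 0 = 0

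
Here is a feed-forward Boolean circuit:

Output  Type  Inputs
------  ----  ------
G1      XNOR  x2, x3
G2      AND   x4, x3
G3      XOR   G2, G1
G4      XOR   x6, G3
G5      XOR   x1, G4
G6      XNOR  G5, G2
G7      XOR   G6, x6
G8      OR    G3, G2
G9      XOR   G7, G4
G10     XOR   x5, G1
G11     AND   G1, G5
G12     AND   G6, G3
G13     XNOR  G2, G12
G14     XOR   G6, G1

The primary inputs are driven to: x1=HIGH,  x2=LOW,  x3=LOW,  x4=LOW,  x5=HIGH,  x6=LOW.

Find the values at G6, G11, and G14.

G6 = HIGH  G11 = LOW  G14 = LOW

G1 = x2 XNOR x3 = LOW XNOR LOW = HIGH
G2 = x4 AND x3 = LOW AND LOW = LOW
G3 = G2 XOR G1 = LOW XOR HIGH = HIGH
G4 = x6 XOR G3 = LOW XOR HIGH = HIGH
G5 = x1 XOR G4 = HIGH XOR HIGH = LOW
G6 = G5 XNOR G2 = LOW XNOR LOW = HIGH
G11 = G1 AND G5 = HIGH AND LOW = LOW
G14 = G6 XOR G1 = HIGH XOR HIGH = LOW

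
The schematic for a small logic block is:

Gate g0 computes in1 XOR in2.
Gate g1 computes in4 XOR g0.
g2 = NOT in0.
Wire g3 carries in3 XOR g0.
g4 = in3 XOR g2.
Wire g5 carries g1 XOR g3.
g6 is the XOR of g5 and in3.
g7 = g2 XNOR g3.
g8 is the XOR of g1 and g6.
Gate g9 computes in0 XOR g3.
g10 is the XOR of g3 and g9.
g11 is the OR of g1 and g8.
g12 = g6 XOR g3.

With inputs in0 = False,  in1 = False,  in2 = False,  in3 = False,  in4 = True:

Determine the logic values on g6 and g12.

g0 = in1 XOR in2 = False XOR False = False
g1 = in4 XOR g0 = True XOR False = True
g3 = in3 XOR g0 = False XOR False = False
g5 = g1 XOR g3 = True XOR False = True
g6 = g5 XOR in3 = True XOR False = True
g12 = g6 XOR g3 = True XOR False = True

g6 = True; g12 = True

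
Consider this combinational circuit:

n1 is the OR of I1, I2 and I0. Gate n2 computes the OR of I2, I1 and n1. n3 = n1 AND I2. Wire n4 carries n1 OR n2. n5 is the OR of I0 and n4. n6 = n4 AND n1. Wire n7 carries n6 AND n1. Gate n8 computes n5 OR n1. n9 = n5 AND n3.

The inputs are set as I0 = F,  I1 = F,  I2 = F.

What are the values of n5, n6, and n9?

n1 = I1 OR I2 OR I0 = F OR F OR F = F
n2 = I2 OR I1 OR n1 = F OR F OR F = F
n3 = n1 AND I2 = F AND F = F
n4 = n1 OR n2 = F OR F = F
n5 = I0 OR n4 = F OR F = F
n6 = n4 AND n1 = F AND F = F
n9 = n5 AND n3 = F AND F = F

n5 = F, n6 = F, n9 = F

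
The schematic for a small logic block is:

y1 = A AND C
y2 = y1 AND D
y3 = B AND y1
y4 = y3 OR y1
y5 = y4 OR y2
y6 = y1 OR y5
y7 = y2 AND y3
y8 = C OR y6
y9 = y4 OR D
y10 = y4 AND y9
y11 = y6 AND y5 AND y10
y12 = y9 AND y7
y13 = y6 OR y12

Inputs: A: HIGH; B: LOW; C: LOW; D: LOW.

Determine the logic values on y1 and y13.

y1 = LOW, y13 = LOW

y1 = A AND C = HIGH AND LOW = LOW
y2 = y1 AND D = LOW AND LOW = LOW
y3 = B AND y1 = LOW AND LOW = LOW
y4 = y3 OR y1 = LOW OR LOW = LOW
y5 = y4 OR y2 = LOW OR LOW = LOW
y6 = y1 OR y5 = LOW OR LOW = LOW
y7 = y2 AND y3 = LOW AND LOW = LOW
y9 = y4 OR D = LOW OR LOW = LOW
y12 = y9 AND y7 = LOW AND LOW = LOW
y13 = y6 OR y12 = LOW OR LOW = LOW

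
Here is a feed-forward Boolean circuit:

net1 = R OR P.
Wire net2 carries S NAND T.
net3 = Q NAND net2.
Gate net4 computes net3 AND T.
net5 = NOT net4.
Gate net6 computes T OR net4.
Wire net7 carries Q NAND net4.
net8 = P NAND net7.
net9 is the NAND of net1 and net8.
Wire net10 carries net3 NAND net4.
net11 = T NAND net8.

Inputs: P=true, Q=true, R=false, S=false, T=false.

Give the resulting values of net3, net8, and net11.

net2 = S NAND T = false NAND false = true
net3 = Q NAND net2 = true NAND true = false
net4 = net3 AND T = false AND false = false
net7 = Q NAND net4 = true NAND false = true
net8 = P NAND net7 = true NAND true = false
net11 = T NAND net8 = false NAND false = true

net3 = false  net8 = false  net11 = true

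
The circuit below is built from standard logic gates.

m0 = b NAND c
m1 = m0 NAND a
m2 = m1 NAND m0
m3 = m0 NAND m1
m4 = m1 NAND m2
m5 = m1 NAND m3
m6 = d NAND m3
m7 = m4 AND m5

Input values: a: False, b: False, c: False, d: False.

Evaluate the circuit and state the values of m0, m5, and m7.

m0 = True, m5 = True, m7 = True

m0 = b NAND c = False NAND False = True
m1 = m0 NAND a = True NAND False = True
m2 = m1 NAND m0 = True NAND True = False
m3 = m0 NAND m1 = True NAND True = False
m4 = m1 NAND m2 = True NAND False = True
m5 = m1 NAND m3 = True NAND False = True
m7 = m4 AND m5 = True AND True = True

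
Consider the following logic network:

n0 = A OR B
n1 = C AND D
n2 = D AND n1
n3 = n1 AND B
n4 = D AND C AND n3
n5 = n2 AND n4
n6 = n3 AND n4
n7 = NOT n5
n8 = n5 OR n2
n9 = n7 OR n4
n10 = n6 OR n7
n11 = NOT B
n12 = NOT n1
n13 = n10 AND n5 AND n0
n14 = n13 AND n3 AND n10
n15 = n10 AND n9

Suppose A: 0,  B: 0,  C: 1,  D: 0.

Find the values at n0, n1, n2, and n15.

n0 = 0; n1 = 0; n2 = 0; n15 = 1

n0 = A OR B = 0 OR 0 = 0
n1 = C AND D = 1 AND 0 = 0
n2 = D AND n1 = 0 AND 0 = 0
n3 = n1 AND B = 0 AND 0 = 0
n4 = D AND C AND n3 = 0 AND 1 AND 0 = 0
n5 = n2 AND n4 = 0 AND 0 = 0
n6 = n3 AND n4 = 0 AND 0 = 0
n7 = NOT n5 = NOT 0 = 1
n9 = n7 OR n4 = 1 OR 0 = 1
n10 = n6 OR n7 = 0 OR 1 = 1
n15 = n10 AND n9 = 1 AND 1 = 1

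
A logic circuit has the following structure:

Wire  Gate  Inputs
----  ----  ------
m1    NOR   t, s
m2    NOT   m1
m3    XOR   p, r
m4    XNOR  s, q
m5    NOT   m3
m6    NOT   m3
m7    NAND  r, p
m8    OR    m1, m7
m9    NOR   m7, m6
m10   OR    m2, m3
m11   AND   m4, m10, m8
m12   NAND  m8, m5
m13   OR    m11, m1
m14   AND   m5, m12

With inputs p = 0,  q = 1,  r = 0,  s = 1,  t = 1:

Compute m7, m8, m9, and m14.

m1 = t NOR s = 1 NOR 1 = 0
m3 = p XOR r = 0 XOR 0 = 0
m5 = NOT m3 = NOT 0 = 1
m6 = NOT m3 = NOT 0 = 1
m7 = r NAND p = 0 NAND 0 = 1
m8 = m1 OR m7 = 0 OR 1 = 1
m9 = m7 NOR m6 = 1 NOR 1 = 0
m12 = m8 NAND m5 = 1 NAND 1 = 0
m14 = m5 AND m12 = 1 AND 0 = 0

m7 = 1, m8 = 1, m9 = 0, m14 = 0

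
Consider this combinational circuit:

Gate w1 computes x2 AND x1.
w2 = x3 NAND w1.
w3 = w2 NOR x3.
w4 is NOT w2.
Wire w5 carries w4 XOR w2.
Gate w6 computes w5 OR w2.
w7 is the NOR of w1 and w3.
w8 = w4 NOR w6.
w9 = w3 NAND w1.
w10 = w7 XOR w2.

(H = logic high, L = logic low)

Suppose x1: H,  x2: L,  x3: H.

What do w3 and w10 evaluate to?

w1 = x2 AND x1 = L AND H = L
w2 = x3 NAND w1 = H NAND L = H
w3 = w2 NOR x3 = H NOR H = L
w7 = w1 NOR w3 = L NOR L = H
w10 = w7 XOR w2 = H XOR H = L

w3 = L, w10 = L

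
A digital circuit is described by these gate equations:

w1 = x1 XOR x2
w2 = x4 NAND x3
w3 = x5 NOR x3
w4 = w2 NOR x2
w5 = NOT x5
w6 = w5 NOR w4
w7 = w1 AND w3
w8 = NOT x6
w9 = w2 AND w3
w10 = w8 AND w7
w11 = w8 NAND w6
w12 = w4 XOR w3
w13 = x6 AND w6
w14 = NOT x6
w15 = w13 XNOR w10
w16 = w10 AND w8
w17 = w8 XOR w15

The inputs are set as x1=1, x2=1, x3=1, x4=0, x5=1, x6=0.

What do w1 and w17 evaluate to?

w1 = 0, w17 = 0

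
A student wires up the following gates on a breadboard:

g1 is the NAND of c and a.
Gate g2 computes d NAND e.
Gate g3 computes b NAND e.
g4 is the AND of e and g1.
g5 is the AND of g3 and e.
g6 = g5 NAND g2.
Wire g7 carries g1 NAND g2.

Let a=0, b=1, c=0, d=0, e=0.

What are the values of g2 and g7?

g2 = 1  g7 = 0

g1 = c NAND a = 0 NAND 0 = 1
g2 = d NAND e = 0 NAND 0 = 1
g7 = g1 NAND g2 = 1 NAND 1 = 0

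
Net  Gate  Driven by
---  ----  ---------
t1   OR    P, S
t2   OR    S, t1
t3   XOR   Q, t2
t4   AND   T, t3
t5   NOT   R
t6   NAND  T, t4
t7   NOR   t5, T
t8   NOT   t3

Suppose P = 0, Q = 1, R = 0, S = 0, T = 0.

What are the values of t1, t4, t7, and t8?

t1 = P OR S = 0 OR 0 = 0
t2 = S OR t1 = 0 OR 0 = 0
t3 = Q XOR t2 = 1 XOR 0 = 1
t4 = T AND t3 = 0 AND 1 = 0
t5 = NOT R = NOT 0 = 1
t7 = t5 NOR T = 1 NOR 0 = 0
t8 = NOT t3 = NOT 1 = 0

t1 = 0; t4 = 0; t7 = 0; t8 = 0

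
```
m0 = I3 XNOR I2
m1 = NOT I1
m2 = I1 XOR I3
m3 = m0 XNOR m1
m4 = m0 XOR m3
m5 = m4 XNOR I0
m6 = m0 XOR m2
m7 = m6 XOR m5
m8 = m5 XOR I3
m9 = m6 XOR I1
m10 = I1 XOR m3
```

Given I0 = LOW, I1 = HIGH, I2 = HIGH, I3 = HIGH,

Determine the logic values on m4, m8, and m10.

m4 = HIGH, m8 = HIGH, m10 = HIGH

m0 = I3 XNOR I2 = HIGH XNOR HIGH = HIGH
m1 = NOT I1 = NOT HIGH = LOW
m3 = m0 XNOR m1 = HIGH XNOR LOW = LOW
m4 = m0 XOR m3 = HIGH XOR LOW = HIGH
m5 = m4 XNOR I0 = HIGH XNOR LOW = LOW
m8 = m5 XOR I3 = LOW XOR HIGH = HIGH
m10 = I1 XOR m3 = HIGH XOR LOW = HIGH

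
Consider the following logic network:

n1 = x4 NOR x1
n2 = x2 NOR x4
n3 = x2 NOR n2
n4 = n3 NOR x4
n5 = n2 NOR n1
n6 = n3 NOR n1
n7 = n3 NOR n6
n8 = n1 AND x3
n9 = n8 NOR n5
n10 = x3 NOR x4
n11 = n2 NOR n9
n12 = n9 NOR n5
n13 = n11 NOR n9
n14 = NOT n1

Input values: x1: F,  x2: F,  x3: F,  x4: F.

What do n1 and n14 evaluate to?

n1 = T; n14 = F

n1 = x4 NOR x1 = F NOR F = T
n14 = NOT n1 = NOT T = F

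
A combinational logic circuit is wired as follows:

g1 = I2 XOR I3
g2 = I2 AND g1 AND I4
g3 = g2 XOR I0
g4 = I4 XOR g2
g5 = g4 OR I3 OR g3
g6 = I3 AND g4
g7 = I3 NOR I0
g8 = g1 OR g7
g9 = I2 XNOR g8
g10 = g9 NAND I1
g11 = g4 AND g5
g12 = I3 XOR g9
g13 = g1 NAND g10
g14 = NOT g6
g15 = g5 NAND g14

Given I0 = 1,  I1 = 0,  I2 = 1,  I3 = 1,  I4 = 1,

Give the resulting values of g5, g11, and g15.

g5 = 1, g11 = 1, g15 = 1

g1 = I2 XOR I3 = 1 XOR 1 = 0
g2 = I2 AND g1 AND I4 = 1 AND 0 AND 1 = 0
g3 = g2 XOR I0 = 0 XOR 1 = 1
g4 = I4 XOR g2 = 1 XOR 0 = 1
g5 = g4 OR I3 OR g3 = 1 OR 1 OR 1 = 1
g6 = I3 AND g4 = 1 AND 1 = 1
g11 = g4 AND g5 = 1 AND 1 = 1
g14 = NOT g6 = NOT 1 = 0
g15 = g5 NAND g14 = 1 NAND 0 = 1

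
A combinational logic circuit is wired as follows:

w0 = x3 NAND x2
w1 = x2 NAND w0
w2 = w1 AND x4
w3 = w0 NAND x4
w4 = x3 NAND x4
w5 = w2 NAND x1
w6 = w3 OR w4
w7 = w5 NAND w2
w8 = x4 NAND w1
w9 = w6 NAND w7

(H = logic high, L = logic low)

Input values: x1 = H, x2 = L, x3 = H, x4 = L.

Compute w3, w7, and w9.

w0 = x3 NAND x2 = H NAND L = H
w1 = x2 NAND w0 = L NAND H = H
w2 = w1 AND x4 = H AND L = L
w3 = w0 NAND x4 = H NAND L = H
w4 = x3 NAND x4 = H NAND L = H
w5 = w2 NAND x1 = L NAND H = H
w6 = w3 OR w4 = H OR H = H
w7 = w5 NAND w2 = H NAND L = H
w9 = w6 NAND w7 = H NAND H = L

w3 = H, w7 = H, w9 = L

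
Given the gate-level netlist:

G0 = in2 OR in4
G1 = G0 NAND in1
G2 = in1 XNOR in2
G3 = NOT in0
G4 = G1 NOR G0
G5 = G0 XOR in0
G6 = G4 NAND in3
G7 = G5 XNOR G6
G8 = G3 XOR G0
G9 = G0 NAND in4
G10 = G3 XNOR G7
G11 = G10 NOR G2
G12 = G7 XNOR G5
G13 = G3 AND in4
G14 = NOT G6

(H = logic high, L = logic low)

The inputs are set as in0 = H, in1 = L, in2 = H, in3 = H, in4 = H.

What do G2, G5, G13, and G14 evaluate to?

G2 = L, G5 = L, G13 = L, G14 = L

G0 = in2 OR in4 = H OR H = H
G1 = G0 NAND in1 = H NAND L = H
G2 = in1 XNOR in2 = L XNOR H = L
G3 = NOT in0 = NOT H = L
G4 = G1 NOR G0 = H NOR H = L
G5 = G0 XOR in0 = H XOR H = L
G6 = G4 NAND in3 = L NAND H = H
G13 = G3 AND in4 = L AND H = L
G14 = NOT G6 = NOT H = L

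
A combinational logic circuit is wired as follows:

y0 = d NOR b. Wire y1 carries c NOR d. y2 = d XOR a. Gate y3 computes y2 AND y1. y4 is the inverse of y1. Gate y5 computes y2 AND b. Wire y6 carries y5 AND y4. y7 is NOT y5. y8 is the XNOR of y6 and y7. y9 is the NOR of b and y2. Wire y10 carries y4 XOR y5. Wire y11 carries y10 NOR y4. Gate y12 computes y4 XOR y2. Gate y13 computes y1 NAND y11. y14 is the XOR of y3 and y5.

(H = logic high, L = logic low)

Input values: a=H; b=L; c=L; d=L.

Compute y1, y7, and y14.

y1 = c NOR d = L NOR L = H
y2 = d XOR a = L XOR H = H
y3 = y2 AND y1 = H AND H = H
y5 = y2 AND b = H AND L = L
y7 = NOT y5 = NOT L = H
y14 = y3 XOR y5 = H XOR L = H

y1 = H, y7 = H, y14 = H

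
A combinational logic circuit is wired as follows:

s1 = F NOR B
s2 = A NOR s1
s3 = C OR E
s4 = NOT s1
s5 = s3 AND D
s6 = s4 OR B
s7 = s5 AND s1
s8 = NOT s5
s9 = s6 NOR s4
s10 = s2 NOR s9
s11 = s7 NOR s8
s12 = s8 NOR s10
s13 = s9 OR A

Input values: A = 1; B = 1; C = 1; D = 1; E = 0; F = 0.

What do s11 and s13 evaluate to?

s11 = 1, s13 = 1

s1 = F NOR B = 0 NOR 1 = 0
s3 = C OR E = 1 OR 0 = 1
s4 = NOT s1 = NOT 0 = 1
s5 = s3 AND D = 1 AND 1 = 1
s6 = s4 OR B = 1 OR 1 = 1
s7 = s5 AND s1 = 1 AND 0 = 0
s8 = NOT s5 = NOT 1 = 0
s9 = s6 NOR s4 = 1 NOR 1 = 0
s11 = s7 NOR s8 = 0 NOR 0 = 1
s13 = s9 OR A = 0 OR 1 = 1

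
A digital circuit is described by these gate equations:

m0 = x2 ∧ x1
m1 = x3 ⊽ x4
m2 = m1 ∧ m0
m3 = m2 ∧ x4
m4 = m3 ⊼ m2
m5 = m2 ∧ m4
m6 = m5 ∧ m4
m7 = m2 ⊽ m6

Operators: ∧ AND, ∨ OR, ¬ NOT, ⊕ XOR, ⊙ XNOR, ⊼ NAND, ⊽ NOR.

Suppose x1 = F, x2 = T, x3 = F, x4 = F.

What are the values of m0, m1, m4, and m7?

m0 = F, m1 = T, m4 = T, m7 = T

m0 = x2 AND x1 = T AND F = F
m1 = x3 NOR x4 = F NOR F = T
m2 = m1 AND m0 = T AND F = F
m3 = m2 AND x4 = F AND F = F
m4 = m3 NAND m2 = F NAND F = T
m5 = m2 AND m4 = F AND T = F
m6 = m5 AND m4 = F AND T = F
m7 = m2 NOR m6 = F NOR F = T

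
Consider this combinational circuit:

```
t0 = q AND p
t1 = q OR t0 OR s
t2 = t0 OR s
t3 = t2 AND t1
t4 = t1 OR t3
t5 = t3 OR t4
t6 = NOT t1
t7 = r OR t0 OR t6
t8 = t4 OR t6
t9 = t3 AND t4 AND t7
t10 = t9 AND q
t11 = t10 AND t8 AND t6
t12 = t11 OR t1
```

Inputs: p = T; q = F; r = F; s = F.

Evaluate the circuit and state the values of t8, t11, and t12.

t0 = q AND p = F AND T = F
t1 = q OR t0 OR s = F OR F OR F = F
t2 = t0 OR s = F OR F = F
t3 = t2 AND t1 = F AND F = F
t4 = t1 OR t3 = F OR F = F
t6 = NOT t1 = NOT F = T
t7 = r OR t0 OR t6 = F OR F OR T = T
t8 = t4 OR t6 = F OR T = T
t9 = t3 AND t4 AND t7 = F AND F AND T = F
t10 = t9 AND q = F AND F = F
t11 = t10 AND t8 AND t6 = F AND T AND T = F
t12 = t11 OR t1 = F OR F = F

t8 = T  t11 = F  t12 = F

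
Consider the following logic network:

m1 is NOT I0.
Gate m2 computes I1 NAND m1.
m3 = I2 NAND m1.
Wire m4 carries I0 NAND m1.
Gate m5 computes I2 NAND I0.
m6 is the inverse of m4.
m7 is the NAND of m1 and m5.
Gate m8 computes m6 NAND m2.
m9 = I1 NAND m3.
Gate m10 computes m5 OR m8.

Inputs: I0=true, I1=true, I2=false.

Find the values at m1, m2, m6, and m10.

m1 = false, m2 = true, m6 = false, m10 = true

m1 = NOT I0 = NOT true = false
m2 = I1 NAND m1 = true NAND false = true
m4 = I0 NAND m1 = true NAND false = true
m5 = I2 NAND I0 = false NAND true = true
m6 = NOT m4 = NOT true = false
m8 = m6 NAND m2 = false NAND true = true
m10 = m5 OR m8 = true OR true = true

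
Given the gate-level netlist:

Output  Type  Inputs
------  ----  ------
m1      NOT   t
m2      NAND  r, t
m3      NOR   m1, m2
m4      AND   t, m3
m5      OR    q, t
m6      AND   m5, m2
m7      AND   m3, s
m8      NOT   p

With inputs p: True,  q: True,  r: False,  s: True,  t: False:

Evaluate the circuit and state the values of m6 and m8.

m6 = True, m8 = False

m2 = r NAND t = False NAND False = True
m5 = q OR t = True OR False = True
m6 = m5 AND m2 = True AND True = True
m8 = NOT p = NOT True = False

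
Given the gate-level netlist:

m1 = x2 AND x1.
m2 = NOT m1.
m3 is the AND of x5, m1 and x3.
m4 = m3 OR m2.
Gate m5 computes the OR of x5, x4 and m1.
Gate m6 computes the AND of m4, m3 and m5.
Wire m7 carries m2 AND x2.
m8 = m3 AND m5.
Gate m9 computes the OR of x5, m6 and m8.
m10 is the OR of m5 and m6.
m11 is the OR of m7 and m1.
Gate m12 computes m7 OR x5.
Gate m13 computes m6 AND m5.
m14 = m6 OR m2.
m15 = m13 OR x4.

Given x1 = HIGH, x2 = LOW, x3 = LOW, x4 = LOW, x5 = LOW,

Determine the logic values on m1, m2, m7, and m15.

m1 = x2 AND x1 = LOW AND HIGH = LOW
m2 = NOT m1 = NOT LOW = HIGH
m3 = x5 AND m1 AND x3 = LOW AND LOW AND LOW = LOW
m4 = m3 OR m2 = LOW OR HIGH = HIGH
m5 = x5 OR x4 OR m1 = LOW OR LOW OR LOW = LOW
m6 = m4 AND m3 AND m5 = HIGH AND LOW AND LOW = LOW
m7 = m2 AND x2 = HIGH AND LOW = LOW
m13 = m6 AND m5 = LOW AND LOW = LOW
m15 = m13 OR x4 = LOW OR LOW = LOW

m1 = LOW  m2 = HIGH  m7 = LOW  m15 = LOW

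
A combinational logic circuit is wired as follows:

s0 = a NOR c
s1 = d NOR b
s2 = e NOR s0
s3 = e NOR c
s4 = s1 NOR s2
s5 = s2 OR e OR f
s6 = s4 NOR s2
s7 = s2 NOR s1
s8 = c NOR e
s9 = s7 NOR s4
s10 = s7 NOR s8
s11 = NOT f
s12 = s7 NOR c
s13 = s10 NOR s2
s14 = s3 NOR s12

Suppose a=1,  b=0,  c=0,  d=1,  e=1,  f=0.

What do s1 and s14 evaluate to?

s1 = 0  s14 = 1

s0 = a NOR c = 1 NOR 0 = 0
s1 = d NOR b = 1 NOR 0 = 0
s2 = e NOR s0 = 1 NOR 0 = 0
s3 = e NOR c = 1 NOR 0 = 0
s7 = s2 NOR s1 = 0 NOR 0 = 1
s12 = s7 NOR c = 1 NOR 0 = 0
s14 = s3 NOR s12 = 0 NOR 0 = 1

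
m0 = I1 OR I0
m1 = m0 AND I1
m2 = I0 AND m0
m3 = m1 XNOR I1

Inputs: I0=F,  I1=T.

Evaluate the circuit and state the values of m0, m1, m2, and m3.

m0 = T  m1 = T  m2 = F  m3 = T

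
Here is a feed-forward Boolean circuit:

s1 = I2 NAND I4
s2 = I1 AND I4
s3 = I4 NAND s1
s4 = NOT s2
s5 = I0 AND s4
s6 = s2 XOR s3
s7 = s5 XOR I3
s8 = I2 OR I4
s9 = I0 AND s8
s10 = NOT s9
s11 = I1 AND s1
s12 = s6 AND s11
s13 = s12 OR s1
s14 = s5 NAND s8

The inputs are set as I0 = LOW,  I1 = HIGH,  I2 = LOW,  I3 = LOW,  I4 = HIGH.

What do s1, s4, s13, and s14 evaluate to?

s1 = HIGH, s4 = LOW, s13 = HIGH, s14 = HIGH

s1 = I2 NAND I4 = LOW NAND HIGH = HIGH
s2 = I1 AND I4 = HIGH AND HIGH = HIGH
s3 = I4 NAND s1 = HIGH NAND HIGH = LOW
s4 = NOT s2 = NOT HIGH = LOW
s5 = I0 AND s4 = LOW AND LOW = LOW
s6 = s2 XOR s3 = HIGH XOR LOW = HIGH
s8 = I2 OR I4 = LOW OR HIGH = HIGH
s11 = I1 AND s1 = HIGH AND HIGH = HIGH
s12 = s6 AND s11 = HIGH AND HIGH = HIGH
s13 = s12 OR s1 = HIGH OR HIGH = HIGH
s14 = s5 NAND s8 = LOW NAND HIGH = HIGH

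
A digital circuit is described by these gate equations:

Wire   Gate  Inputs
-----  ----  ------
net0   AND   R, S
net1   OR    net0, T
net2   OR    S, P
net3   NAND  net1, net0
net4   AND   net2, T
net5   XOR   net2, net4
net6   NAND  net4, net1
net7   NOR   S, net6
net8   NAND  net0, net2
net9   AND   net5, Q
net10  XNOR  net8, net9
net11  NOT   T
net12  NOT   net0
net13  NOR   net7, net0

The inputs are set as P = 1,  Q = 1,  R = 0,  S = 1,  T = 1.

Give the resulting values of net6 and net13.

net6 = 0, net13 = 1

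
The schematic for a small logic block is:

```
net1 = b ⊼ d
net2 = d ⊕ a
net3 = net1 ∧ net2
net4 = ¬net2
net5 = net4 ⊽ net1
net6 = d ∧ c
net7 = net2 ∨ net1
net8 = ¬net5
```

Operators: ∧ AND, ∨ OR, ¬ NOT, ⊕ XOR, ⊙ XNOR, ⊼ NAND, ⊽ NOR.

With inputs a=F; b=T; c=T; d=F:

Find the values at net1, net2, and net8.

net1 = T; net2 = F; net8 = T

net1 = b NAND d = T NAND F = T
net2 = d XOR a = F XOR F = F
net4 = NOT net2 = NOT F = T
net5 = net4 NOR net1 = T NOR T = F
net8 = NOT net5 = NOT F = T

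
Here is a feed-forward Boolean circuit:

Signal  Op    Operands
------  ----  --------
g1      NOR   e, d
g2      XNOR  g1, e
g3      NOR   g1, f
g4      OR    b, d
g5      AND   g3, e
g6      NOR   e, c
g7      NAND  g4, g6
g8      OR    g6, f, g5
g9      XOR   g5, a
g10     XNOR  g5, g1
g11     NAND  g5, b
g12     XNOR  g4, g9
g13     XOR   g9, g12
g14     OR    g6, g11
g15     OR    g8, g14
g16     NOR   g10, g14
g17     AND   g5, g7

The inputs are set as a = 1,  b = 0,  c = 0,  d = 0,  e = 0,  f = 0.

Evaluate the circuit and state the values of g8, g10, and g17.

g8 = 1, g10 = 0, g17 = 0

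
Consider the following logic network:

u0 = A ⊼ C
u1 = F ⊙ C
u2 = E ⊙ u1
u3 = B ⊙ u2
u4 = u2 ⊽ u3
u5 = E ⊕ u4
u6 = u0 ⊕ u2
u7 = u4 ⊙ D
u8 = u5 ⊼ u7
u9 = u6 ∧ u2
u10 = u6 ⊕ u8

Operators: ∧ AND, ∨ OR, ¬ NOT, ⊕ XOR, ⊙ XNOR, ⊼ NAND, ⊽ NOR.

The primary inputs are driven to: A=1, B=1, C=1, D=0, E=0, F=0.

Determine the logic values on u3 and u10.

u0 = A NAND C = 1 NAND 1 = 0
u1 = F XNOR C = 0 XNOR 1 = 0
u2 = E XNOR u1 = 0 XNOR 0 = 1
u3 = B XNOR u2 = 1 XNOR 1 = 1
u4 = u2 NOR u3 = 1 NOR 1 = 0
u5 = E XOR u4 = 0 XOR 0 = 0
u6 = u0 XOR u2 = 0 XOR 1 = 1
u7 = u4 XNOR D = 0 XNOR 0 = 1
u8 = u5 NAND u7 = 0 NAND 1 = 1
u10 = u6 XOR u8 = 1 XOR 1 = 0

u3 = 1; u10 = 0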